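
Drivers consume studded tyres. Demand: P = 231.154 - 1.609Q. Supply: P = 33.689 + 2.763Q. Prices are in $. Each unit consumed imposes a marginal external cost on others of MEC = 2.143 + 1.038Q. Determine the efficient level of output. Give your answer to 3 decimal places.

Q* = 36.104

Social marginal benefit = demand − MEC = 229.011 - 2.647Q.
Set SMB = MC: 229.011 - 2.647Q = 33.689 + 2.763Q → Q* = 36.1039.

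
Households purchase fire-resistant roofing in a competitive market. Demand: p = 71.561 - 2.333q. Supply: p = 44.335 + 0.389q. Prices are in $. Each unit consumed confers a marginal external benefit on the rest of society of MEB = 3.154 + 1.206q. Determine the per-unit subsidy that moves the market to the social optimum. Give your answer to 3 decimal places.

subsidy = $27.322 per unit

Social marginal benefit = demand + MEB = 74.715 - 1.127q.
Set SMB = MC: 74.715 - 1.127q = 44.335 + 0.389q → q* = 20.0396.
The Pigouvian subsidy equals MEB at q*: 3.154 + 1.206×20.0396 = 27.3218.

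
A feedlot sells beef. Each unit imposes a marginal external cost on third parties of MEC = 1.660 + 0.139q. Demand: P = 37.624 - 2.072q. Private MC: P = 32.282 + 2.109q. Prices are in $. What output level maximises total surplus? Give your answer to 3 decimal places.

Social marginal cost = private MC + MEC = 33.942 + 2.248q.
Set SMC = demand: 33.942 + 2.248q = 37.624 - 2.072q → q* = 0.8523.

q* = 0.852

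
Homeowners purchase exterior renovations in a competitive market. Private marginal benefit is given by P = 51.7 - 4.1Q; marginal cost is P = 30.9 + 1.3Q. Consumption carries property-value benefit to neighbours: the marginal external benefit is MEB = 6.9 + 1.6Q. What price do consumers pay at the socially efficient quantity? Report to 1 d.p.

Social marginal benefit = demand + MEB = 58.6 - 2.5Q.
Set SMB = MC: 58.6 - 2.5Q = 30.9 + 1.3Q → Q* = 7.2895.
Consumer price on the demand curve at Q*: 51.7 − 4.1×7.2895 = 21.8131.

P = 21.8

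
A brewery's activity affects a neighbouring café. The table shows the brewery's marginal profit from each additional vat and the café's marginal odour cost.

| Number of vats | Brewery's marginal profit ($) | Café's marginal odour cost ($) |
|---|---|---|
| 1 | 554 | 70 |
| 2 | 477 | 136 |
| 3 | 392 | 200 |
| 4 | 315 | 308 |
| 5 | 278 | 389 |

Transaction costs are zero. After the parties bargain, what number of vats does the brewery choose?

4

Bargaining reaches the level where marginal profit last exceeds marginal odour cost.
That holds through level 4 (315 ≥ 308) but not at 5 (278 < 389).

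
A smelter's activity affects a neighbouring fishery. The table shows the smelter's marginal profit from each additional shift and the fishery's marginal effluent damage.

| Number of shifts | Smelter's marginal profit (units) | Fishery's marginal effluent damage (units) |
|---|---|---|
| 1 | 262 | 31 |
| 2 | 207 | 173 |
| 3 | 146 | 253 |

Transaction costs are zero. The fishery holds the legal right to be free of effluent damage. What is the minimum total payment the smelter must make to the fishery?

204

Efficient level: marginal profit ≥ marginal effluent damage through level 2, so k* = 2.
With the fishery holding the right, the smelter must at least compensate total damage at k*: 31 + 173 = 204.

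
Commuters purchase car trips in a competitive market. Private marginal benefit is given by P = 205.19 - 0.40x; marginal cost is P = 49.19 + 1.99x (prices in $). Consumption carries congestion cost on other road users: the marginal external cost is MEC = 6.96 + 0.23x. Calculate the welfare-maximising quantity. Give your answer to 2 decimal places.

x* = 56.89

Social marginal benefit = demand − MEC = 198.23 - 0.63x.
Set SMB = MC: 198.23 - 0.63x = 49.19 + 1.99x → x* = 56.8855.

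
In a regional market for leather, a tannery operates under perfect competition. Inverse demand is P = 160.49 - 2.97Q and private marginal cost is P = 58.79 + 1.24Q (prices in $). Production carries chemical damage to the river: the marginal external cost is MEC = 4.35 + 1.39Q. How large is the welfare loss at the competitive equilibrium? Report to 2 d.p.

DWL = $128.44

Market equilibrium (private): 58.79 + 1.24Q = 160.49 - 2.97Q → Q_m = 24.1568.
Social marginal cost = private MC + MEC = 63.14 + 2.63Q.
Set SMC = demand: 63.14 + 2.63Q = 160.49 - 2.97Q → Q* = 17.3839.
The loss is the area between SMC and demand from Q* to Q_m; with linear curves that's a triangle of height MEC(Q_m).
DWL = ½ × 6.7729 × 37.9279 = 128.4409.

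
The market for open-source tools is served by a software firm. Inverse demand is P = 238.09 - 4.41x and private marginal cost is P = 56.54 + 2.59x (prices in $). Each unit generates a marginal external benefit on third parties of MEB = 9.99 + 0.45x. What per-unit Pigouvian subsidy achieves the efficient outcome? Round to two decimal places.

Social marginal cost = private MC − MEB = 46.55 + 2.14x.
Set SMC = demand: 46.55 + 2.14x = 238.09 - 4.41x → x* = 29.2427.
The Pigouvian subsidy equals MEB at x*: 9.99 + 0.45×29.2427 = 23.1492.

subsidy = $23.15 per unit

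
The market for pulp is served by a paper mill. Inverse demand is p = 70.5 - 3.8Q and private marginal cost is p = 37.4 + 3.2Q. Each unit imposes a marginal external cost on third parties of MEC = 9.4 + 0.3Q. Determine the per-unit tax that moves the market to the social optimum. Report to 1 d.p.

tax = 10.4 per unit

Social marginal cost = private MC + MEC = 46.8 + 3.5Q.
Set SMC = demand: 46.8 + 3.5Q = 70.5 - 3.8Q → Q* = 3.2466.
The Pigouvian tax equals MEC at Q*: 9.4 + 0.3×3.2466 = 10.3740.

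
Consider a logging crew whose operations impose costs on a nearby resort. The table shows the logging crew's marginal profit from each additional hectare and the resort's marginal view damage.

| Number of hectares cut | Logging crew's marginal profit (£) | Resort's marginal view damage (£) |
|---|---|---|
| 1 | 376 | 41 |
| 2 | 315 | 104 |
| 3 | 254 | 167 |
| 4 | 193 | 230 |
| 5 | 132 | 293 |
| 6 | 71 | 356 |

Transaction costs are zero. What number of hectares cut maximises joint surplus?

3

Bargaining reaches the level where marginal profit last exceeds marginal view damage.
That holds through level 3 (254 ≥ 167) but not at 4 (193 < 230).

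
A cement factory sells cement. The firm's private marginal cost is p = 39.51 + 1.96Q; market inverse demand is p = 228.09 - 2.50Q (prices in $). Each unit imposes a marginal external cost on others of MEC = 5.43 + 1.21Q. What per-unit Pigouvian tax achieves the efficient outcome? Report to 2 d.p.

Social marginal cost = private MC + MEC = 44.94 + 3.17Q.
Set SMC = demand: 44.94 + 3.17Q = 228.09 - 2.50Q → Q* = 32.3016.
The Pigouvian tax equals MEC at Q*: 5.43 + 1.21×32.3016 = 44.5149.

tax = $44.51 per unit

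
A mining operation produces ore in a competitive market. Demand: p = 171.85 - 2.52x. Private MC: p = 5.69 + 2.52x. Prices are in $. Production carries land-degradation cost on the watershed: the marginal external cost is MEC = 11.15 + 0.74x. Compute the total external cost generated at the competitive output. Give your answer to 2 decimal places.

Market equilibrium (private): 5.69 + 2.52x = 171.85 - 2.52x → x_m = 32.9683.
Total external cost = ∫₀^{x_m} (11.15 + 0.74x) dx = 11.15×32.9683 + ½×0.74×32.9683² = 769.7528.

$769.75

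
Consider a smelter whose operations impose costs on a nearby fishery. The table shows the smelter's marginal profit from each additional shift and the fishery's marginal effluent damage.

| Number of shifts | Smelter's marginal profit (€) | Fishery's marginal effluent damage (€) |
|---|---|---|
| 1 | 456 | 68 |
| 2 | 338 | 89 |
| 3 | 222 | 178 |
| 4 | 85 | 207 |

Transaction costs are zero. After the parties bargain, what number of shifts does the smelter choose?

3

Bargaining reaches the level where marginal profit last exceeds marginal effluent damage.
That holds through level 3 (222 ≥ 178) but not at 4 (85 < 207).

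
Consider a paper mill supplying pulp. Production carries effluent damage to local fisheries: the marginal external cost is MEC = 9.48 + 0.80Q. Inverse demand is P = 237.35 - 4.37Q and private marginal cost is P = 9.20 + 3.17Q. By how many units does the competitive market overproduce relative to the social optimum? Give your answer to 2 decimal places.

4.04 units

Market equilibrium (private): 9.20 + 3.17Q = 237.35 - 4.37Q → Q_m = 30.2586.
Social marginal cost = private MC + MEC = 18.68 + 3.97Q.
Set SMC = demand: 18.68 + 3.97Q = 237.35 - 4.37Q → Q* = 26.2194.
Gap = |30.2586 − 26.2194| = 4.0392.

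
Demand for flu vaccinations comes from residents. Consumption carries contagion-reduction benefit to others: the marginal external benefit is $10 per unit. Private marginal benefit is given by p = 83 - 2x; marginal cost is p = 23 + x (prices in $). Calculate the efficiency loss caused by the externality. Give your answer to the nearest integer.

DWL = $17

Market equilibrium (private): 23 + x = 83 - 2x → x_m = 20.0000.
Social marginal benefit = demand + MEB = 93 - 2x.
Set SMB = MC: 93 - 2x = 23 + x → x* = 23.3333.
The welfare-loss triangle has base |x_m − x*| and height MEB(x_m) (the vertical gap between SMB and MC is zero at x* and MEB at x_m).
DWL = ½ × 3.3333 × 10.0000 = 16.6665.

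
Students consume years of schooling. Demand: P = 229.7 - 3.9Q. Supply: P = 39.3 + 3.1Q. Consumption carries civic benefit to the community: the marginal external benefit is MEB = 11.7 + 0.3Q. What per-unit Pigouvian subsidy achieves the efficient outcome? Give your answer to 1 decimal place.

subsidy = 20.7 per unit

Social marginal benefit = demand + MEB = 241.4 - 3.6Q.
Set SMB = MC: 241.4 - 3.6Q = 39.3 + 3.1Q → Q* = 30.1642.
The Pigouvian subsidy equals MEB at Q*: 11.7 + 0.3×30.1642 = 20.7493.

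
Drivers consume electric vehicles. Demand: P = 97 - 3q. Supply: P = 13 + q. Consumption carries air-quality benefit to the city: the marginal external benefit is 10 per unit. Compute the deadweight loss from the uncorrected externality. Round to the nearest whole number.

DWL = 13

Market equilibrium (private): 13 + q = 97 - 3q → q_m = 21.0000.
Social marginal benefit = demand + MEB = 107 - 3q.
Set SMB = MC: 107 - 3q = 13 + q → q* = 23.5000.
The loss is the area between SMB and MC from q* to q_m; with linear curves that's a triangle of height MEB(q_m).
DWL = ½ × 2.5000 × 10.0000 = 12.5000.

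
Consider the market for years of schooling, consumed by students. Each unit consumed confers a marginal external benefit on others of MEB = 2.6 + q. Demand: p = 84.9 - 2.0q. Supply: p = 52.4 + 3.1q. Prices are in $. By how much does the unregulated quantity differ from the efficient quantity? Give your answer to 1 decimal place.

Market equilibrium (private): 52.4 + 3.1q = 84.9 - 2.0q → q_m = 6.3725.
Social marginal benefit = demand + MEB = 87.5 - q.
Set SMB = MC: 87.5 - q = 52.4 + 3.1q → q* = 8.5610.
Gap = |6.3725 − 8.5610| = 2.1885.

2.2 units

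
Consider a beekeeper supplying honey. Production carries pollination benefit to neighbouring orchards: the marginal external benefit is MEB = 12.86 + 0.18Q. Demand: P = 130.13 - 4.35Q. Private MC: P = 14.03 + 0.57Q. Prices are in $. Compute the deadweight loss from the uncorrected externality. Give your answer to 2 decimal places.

Market equilibrium (private): 14.03 + 0.57Q = 130.13 - 4.35Q → Q_m = 23.5976.
Social marginal cost = private MC − MEB = 1.17 + 0.39Q.
Set SMC = demand: 1.17 + 0.39Q = 130.13 - 4.35Q → Q* = 27.2068.
The loss is the area between SMC and demand from Q* to Q_m; with linear curves that's a triangle of height MEB(Q_m).
DWL = ½ × 3.6092 × 17.1076 = 30.8724.

DWL = $30.87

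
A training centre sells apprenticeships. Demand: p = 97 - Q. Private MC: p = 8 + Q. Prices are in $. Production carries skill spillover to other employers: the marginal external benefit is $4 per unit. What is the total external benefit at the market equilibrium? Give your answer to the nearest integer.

$178

Market equilibrium (private): 8 + Q = 97 - Q → Q_m = 44.5000.
Total external benefit = MEB × Q_m = 4 × 44.5000 = 178.0000.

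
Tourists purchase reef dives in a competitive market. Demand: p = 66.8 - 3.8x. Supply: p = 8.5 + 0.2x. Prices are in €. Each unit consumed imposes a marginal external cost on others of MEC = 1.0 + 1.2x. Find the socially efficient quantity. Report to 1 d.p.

x* = 11.0

Social marginal benefit = demand − MEC = 65.8 - 5.0x.
Set SMB = MC: 65.8 - 5.0x = 8.5 + 0.2x → x* = 11.0192.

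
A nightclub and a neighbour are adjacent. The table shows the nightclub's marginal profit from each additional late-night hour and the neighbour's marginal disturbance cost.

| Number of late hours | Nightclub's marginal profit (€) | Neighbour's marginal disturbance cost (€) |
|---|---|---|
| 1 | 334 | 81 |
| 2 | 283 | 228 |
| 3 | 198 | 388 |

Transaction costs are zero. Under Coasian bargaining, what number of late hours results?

2

Bargaining reaches the level where marginal profit last exceeds marginal disturbance cost.
That holds through level 2 (283 ≥ 228) but not at 3 (198 < 388).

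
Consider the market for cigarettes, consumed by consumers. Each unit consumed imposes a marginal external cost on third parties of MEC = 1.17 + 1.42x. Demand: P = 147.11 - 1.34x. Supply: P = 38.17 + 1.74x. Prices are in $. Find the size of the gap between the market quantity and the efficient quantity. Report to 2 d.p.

Market equilibrium (private): 38.17 + 1.74x = 147.11 - 1.34x → x_m = 35.3701.
Social marginal benefit = demand − MEC = 145.94 - 2.76x.
Set SMB = MC: 145.94 - 2.76x = 38.17 + 1.74x → x* = 23.9489.
Gap = |35.3701 − 23.9489| = 11.4212.

11.42 units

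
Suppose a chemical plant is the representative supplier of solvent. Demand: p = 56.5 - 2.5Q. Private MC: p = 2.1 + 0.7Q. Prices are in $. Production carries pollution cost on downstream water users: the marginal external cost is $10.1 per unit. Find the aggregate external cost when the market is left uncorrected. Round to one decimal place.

$171.7

Market equilibrium (private): 2.1 + 0.7Q = 56.5 - 2.5Q → Q_m = 17.0000.
Total external cost = MEC × Q_m = 10.1 × 17.0000 = 171.7000.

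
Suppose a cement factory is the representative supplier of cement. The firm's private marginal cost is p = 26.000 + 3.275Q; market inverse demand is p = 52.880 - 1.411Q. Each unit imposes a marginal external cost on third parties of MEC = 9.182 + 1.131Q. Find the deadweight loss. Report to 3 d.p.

Market equilibrium (private): 26.000 + 3.275Q = 52.880 - 1.411Q → Q_m = 5.7362.
Social marginal cost = private MC + MEC = 35.182 + 4.406Q.
Set SMC = demand: 35.182 + 4.406Q = 52.880 - 1.411Q → Q* = 3.0425.
The loss is the area between SMC and demand from Q* to Q_m; with linear curves that's a triangle of height MEC(Q_m).
DWL = ½ × 2.6937 × 15.6697 = 21.1047.

DWL = 21.105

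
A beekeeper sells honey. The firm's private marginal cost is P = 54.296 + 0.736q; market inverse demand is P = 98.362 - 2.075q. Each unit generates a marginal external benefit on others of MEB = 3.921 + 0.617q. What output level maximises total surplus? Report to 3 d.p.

q* = 21.872

Social marginal cost = private MC − MEB = 50.375 + 0.119q.
Set SMC = demand: 50.375 + 0.119q = 98.362 - 2.075q → q* = 21.8719.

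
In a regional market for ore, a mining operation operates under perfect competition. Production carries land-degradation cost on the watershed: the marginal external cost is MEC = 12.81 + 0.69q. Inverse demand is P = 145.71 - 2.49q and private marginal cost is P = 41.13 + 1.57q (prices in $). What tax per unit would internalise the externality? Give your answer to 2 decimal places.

Social marginal cost = private MC + MEC = 53.94 + 2.26q.
Set SMC = demand: 53.94 + 2.26q = 145.71 - 2.49q → q* = 19.3200.
The Pigouvian tax equals MEC at q*: 12.81 + 0.69×19.3200 = 26.1408.

tax = $26.14 per unit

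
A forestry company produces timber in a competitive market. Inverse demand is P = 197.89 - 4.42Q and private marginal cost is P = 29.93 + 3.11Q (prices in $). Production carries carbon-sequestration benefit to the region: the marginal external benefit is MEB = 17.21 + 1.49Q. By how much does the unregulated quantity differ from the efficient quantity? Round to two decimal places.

Market equilibrium (private): 29.93 + 3.11Q = 197.89 - 4.42Q → Q_m = 22.3054.
Social marginal cost = private MC − MEB = 12.72 + 1.62Q.
Set SMC = demand: 12.72 + 1.62Q = 197.89 - 4.42Q → Q* = 30.6573.
Gap = |22.3054 − 30.6573| = 8.3519.

8.35 units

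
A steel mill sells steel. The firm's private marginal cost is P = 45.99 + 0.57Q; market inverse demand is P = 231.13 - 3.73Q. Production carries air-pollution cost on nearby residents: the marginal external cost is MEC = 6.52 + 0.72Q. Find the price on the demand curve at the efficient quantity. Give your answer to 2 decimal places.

P = 98.41

Social marginal cost = private MC + MEC = 52.51 + 1.29Q.
Set SMC = demand: 52.51 + 1.29Q = 231.13 - 3.73Q → Q* = 35.5817.
Consumer price on the demand curve at Q*: 231.13 − 3.73×35.5817 = 98.4103.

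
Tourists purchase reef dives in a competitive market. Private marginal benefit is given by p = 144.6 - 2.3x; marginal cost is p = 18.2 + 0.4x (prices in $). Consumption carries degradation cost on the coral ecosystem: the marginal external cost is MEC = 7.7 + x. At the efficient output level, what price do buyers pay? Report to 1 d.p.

Social marginal benefit = demand − MEC = 136.9 - 3.3x.
Set SMB = MC: 136.9 - 3.3x = 18.2 + 0.4x → x* = 32.0811.
Consumer price on the demand curve at x*: 144.6 − 2.3×32.0811 = 70.8135.

P = $70.8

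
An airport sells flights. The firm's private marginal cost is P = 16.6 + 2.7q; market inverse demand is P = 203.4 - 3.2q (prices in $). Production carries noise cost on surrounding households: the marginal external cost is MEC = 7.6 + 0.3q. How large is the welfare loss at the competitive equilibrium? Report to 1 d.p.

DWL = $23.6

Market equilibrium (private): 16.6 + 2.7q = 203.4 - 3.2q → q_m = 31.6610.
Social marginal cost = private MC + MEC = 24.2 + 3.0q.
Set SMC = demand: 24.2 + 3.0q = 203.4 - 3.2q → q* = 28.9032.
Height of the DWL triangle at q_m is SMC(q_m) − demand(q_m) = MEC(q_m) = 17.0983.
DWL = ½ × 2.7578 × 17.0983 = 23.5768.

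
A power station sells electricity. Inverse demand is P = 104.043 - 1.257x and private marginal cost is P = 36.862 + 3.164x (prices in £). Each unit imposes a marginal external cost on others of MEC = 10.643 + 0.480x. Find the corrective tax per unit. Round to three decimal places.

tax = £16.180 per unit

Social marginal cost = private MC + MEC = 47.505 + 3.644x.
Set SMC = demand: 47.505 + 3.644x = 104.043 - 1.257x → x* = 11.5360.
The Pigouvian tax equals MEC at x*: 10.643 + 0.480×11.5360 = 16.1803.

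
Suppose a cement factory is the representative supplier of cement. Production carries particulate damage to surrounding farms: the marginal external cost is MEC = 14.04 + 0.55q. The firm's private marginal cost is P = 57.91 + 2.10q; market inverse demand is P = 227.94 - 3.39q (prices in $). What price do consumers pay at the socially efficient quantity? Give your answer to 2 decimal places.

Social marginal cost = private MC + MEC = 71.95 + 2.65q.
Set SMC = demand: 71.95 + 2.65q = 227.94 - 3.39q → q* = 25.8262.
Consumer price on the demand curve at q*: 227.94 − 3.39×25.8262 = 140.3892.

P = $140.39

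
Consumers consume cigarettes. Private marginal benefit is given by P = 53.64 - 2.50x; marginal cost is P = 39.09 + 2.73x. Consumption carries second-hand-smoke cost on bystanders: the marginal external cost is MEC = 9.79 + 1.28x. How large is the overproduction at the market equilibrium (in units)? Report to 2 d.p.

2.05 units

Market equilibrium (private): 39.09 + 2.73x = 53.64 - 2.50x → x_m = 2.7820.
Social marginal benefit = demand − MEC = 43.85 - 3.78x.
Set SMB = MC: 43.85 - 3.78x = 39.09 + 2.73x → x* = 0.7312.
Gap = |2.7820 − 0.7312| = 2.0508.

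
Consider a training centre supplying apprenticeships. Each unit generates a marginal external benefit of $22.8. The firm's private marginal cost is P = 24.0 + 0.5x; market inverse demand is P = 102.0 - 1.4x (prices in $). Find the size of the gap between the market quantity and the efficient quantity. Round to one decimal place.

Market equilibrium (private): 24.0 + 0.5x = 102.0 - 1.4x → x_m = 41.0526.
Social marginal cost = private MC − MEB = 1.2 + 0.5x.
Set SMC = demand: 1.2 + 0.5x = 102.0 - 1.4x → x* = 53.0526.
Gap = |41.0526 − 53.0526| = 12.0000.

12.0 units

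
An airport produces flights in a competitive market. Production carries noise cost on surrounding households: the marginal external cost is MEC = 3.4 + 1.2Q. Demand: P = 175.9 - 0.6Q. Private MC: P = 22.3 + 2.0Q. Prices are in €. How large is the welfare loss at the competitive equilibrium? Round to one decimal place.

Market equilibrium (private): 22.3 + 2.0Q = 175.9 - 0.6Q → Q_m = 59.0769.
Social marginal cost = private MC + MEC = 25.7 + 3.2Q.
Set SMC = demand: 25.7 + 3.2Q = 175.9 - 0.6Q → Q* = 39.5263.
Between Q* and Q_m the wedge SMC − demand runs linearly from 0 to MEC(Q_m), so the loss is a triangle.
DWL = ½ × 19.5506 × 74.2923 = 726.2295.

DWL = €726.2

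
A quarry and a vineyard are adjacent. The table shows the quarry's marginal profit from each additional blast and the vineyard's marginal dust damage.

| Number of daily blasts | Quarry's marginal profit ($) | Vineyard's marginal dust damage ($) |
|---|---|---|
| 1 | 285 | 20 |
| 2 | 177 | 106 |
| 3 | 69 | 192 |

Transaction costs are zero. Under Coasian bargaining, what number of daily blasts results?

Bargaining reaches the level where marginal profit last exceeds marginal dust damage.
That holds through level 2 (177 ≥ 106) but not at 3 (69 < 192).

2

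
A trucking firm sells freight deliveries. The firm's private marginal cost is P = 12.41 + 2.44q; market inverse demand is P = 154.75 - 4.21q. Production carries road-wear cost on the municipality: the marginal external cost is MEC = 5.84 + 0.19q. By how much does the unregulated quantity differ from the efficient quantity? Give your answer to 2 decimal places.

Market equilibrium (private): 12.41 + 2.44q = 154.75 - 4.21q → q_m = 21.4045.
Social marginal cost = private MC + MEC = 18.25 + 2.63q.
Set SMC = demand: 18.25 + 2.63q = 154.75 - 4.21q → q* = 19.9561.
Gap = |21.4045 − 19.9561| = 1.4484.

1.45 units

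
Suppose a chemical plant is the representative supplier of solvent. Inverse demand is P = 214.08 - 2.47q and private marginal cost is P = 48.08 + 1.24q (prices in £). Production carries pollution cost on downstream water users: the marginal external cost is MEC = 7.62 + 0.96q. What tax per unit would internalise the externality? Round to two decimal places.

tax = £40.18 per unit

Social marginal cost = private MC + MEC = 55.70 + 2.20q.
Set SMC = demand: 55.70 + 2.20q = 214.08 - 2.47q → q* = 33.9143.
The Pigouvian tax equals MEC at q*: 7.62 + 0.96×33.9143 = 40.1777.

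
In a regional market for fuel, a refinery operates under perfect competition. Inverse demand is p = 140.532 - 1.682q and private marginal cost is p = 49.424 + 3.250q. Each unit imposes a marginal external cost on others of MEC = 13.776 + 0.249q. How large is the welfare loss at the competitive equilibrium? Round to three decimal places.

Market equilibrium (private): 49.424 + 3.250q = 140.532 - 1.682q → q_m = 18.4728.
Social marginal cost = private MC + MEC = 63.200 + 3.499q.
Set SMC = demand: 63.200 + 3.499q = 140.532 - 1.682q → q* = 14.9261.
Between q* and q_m the wedge SMC − demand runs linearly from 0 to MEC(q_m), so the loss is a triangle.
DWL = ½ × 3.5467 × 18.3757 = 32.5865.

DWL = 32.587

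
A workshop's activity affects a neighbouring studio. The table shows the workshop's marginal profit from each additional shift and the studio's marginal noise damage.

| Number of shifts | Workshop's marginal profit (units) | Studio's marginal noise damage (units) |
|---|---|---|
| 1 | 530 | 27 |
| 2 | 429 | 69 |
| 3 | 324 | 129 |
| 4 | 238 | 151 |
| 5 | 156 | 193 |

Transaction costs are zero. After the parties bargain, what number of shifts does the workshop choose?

4

Bargaining reaches the level where marginal profit last exceeds marginal noise damage.
That holds through level 4 (238 ≥ 151) but not at 5 (156 < 193).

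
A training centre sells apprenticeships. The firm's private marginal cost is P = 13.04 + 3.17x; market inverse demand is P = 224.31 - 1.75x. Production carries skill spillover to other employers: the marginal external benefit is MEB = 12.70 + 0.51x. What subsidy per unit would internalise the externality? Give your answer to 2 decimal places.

Social marginal cost = private MC − MEB = 0.34 + 2.66x.
Set SMC = demand: 0.34 + 2.66x = 224.31 - 1.75x → x* = 50.7868.
The Pigouvian subsidy equals MEB at x*: 12.70 + 0.51×50.7868 = 38.6013.

subsidy = 38.60 per unit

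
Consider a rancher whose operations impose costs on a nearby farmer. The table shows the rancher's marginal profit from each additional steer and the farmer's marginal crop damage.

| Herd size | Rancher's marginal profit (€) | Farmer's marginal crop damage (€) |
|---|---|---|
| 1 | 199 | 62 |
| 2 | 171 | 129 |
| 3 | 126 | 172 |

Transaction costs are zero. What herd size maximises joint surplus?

Bargaining reaches the level where marginal profit last exceeds marginal crop damage.
That holds through level 2 (171 ≥ 129) but not at 3 (126 < 172).

2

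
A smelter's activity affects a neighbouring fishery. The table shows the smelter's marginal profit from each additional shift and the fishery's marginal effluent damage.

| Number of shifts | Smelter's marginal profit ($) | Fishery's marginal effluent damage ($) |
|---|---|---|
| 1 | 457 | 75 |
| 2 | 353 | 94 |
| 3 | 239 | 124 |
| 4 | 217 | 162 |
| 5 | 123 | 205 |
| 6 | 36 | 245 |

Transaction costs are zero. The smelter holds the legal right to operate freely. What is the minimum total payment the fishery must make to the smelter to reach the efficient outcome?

Left alone the smelter would choose level 6 (marginal profit stays positive).
Efficient level: k* = 4 (marginal profit ≥ marginal effluent damage through 4).
The fishery must at least cover the smelter's forgone profit from cutting 6→4: 123 + 36 = 159.

$159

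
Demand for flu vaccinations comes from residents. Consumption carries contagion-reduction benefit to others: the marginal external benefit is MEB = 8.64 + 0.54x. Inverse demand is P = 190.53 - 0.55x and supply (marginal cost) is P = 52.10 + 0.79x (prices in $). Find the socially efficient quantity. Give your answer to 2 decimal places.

Social marginal benefit = demand + MEB = 199.17 - 0.01x.
Set SMB = MC: 199.17 - 0.01x = 52.10 + 0.79x → x* = 183.8375.

x* = 183.84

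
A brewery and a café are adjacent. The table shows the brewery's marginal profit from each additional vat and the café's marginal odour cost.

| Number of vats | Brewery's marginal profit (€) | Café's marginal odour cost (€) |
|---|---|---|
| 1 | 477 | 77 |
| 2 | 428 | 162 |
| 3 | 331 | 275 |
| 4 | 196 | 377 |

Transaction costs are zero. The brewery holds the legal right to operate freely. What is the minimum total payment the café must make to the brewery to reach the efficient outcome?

€196

Left alone the brewery would choose level 4 (marginal profit stays positive).
Efficient level: k* = 3 (marginal profit ≥ marginal odour cost through 3).
The café must at least cover the brewery's forgone profit from cutting 4→3: 196 = 196.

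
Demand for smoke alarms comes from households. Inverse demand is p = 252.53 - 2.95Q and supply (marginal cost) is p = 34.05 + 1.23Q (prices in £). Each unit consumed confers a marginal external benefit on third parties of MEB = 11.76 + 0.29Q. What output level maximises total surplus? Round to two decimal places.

Social marginal benefit = demand + MEB = 264.29 - 2.66Q.
Set SMB = MC: 264.29 - 2.66Q = 34.05 + 1.23Q → Q* = 59.1877.

Q* = 59.19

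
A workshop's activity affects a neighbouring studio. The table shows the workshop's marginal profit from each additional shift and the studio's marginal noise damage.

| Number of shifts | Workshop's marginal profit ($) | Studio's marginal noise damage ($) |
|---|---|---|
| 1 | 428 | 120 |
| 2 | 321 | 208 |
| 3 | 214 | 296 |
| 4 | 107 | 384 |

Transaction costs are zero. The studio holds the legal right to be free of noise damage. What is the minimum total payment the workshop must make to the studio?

$328

Efficient level: marginal profit ≥ marginal noise damage through level 2, so k* = 2.
With the studio holding the right, the workshop must at least compensate total damage at k*: 120 + 208 = 328.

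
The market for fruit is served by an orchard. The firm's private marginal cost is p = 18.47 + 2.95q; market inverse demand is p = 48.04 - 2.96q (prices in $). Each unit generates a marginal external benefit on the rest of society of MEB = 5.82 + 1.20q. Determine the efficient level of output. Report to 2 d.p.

Social marginal cost = private MC − MEB = 12.65 + 1.75q.
Set SMC = demand: 12.65 + 1.75q = 48.04 - 2.96q → q* = 7.5138.

q* = 7.51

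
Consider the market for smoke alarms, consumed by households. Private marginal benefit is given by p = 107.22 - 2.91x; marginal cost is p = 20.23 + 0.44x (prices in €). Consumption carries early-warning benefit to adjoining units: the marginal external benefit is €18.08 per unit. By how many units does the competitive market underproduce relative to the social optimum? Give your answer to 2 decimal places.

5.40 units

Market equilibrium (private): 20.23 + 0.44x = 107.22 - 2.91x → x_m = 25.9672.
Social marginal benefit = demand + MEB = 125.30 - 2.91x.
Set SMB = MC: 125.30 - 2.91x = 20.23 + 0.44x → x* = 31.3642.
Gap = |25.9672 − 31.3642| = 5.3970.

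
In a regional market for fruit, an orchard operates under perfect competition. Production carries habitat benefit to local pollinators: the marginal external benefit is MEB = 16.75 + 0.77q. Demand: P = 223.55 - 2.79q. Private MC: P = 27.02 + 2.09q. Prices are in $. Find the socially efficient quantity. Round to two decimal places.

Social marginal cost = private MC − MEB = 10.27 + 1.32q.
Set SMC = demand: 10.27 + 1.32q = 223.55 - 2.79q → q* = 51.8929.

q* = 51.89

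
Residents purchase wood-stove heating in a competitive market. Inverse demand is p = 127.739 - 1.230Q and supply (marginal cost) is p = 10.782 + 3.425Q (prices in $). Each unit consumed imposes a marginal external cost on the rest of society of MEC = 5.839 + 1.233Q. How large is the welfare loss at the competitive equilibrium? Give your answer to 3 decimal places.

DWL = $115.114

Market equilibrium (private): 10.782 + 3.425Q = 127.739 - 1.230Q → Q_m = 25.1250.
Social marginal benefit = demand − MEC = 121.900 - 2.463Q.
Set SMB = MC: 121.900 - 2.463Q = 10.782 + 3.425Q → Q* = 18.8719.
Between Q* and Q_m the wedge MC − SMB runs linearly from 0 to MEC(Q_m), so the loss is a triangle.
DWL = ½ × 6.2531 × 36.8182 = 115.1139.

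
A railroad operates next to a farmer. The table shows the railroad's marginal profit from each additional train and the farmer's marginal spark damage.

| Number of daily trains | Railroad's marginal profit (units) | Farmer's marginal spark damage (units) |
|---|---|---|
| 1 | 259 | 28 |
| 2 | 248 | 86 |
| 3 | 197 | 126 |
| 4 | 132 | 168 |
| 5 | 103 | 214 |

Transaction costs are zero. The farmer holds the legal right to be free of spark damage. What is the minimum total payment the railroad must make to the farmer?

Efficient level: marginal profit ≥ marginal spark damage through level 3, so k* = 3.
With the farmer holding the right, the railroad must at least compensate total damage at k*: 28 + 86 + 126 = 240.

240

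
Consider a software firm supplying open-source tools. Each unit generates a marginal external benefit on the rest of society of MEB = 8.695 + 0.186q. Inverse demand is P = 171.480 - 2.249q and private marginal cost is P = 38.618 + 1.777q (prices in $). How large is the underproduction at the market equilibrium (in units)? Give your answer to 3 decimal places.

3.863 units

Market equilibrium (private): 38.618 + 1.777q = 171.480 - 2.249q → q_m = 33.0010.
Social marginal cost = private MC − MEB = 29.923 + 1.591q.
Set SMC = demand: 29.923 + 1.591q = 171.480 - 2.249q → q* = 36.8638.
Gap = |33.0010 − 36.8638| = 3.8628.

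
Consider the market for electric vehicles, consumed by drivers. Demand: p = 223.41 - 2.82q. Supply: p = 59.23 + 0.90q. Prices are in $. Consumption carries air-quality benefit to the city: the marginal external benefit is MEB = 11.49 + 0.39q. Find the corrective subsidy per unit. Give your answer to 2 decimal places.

Social marginal benefit = demand + MEB = 234.90 - 2.43q.
Set SMB = MC: 234.90 - 2.43q = 59.23 + 0.90q → q* = 52.7538.
The Pigouvian subsidy equals MEB at q*: 11.49 + 0.39×52.7538 = 32.0640.

subsidy = $32.06 per unit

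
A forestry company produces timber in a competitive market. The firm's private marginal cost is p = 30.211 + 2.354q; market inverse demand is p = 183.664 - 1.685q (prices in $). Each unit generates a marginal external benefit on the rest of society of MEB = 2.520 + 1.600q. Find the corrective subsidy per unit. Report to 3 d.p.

Social marginal cost = private MC − MEB = 27.691 + 0.754q.
Set SMC = demand: 27.691 + 0.754q = 183.664 - 1.685q → q* = 63.9496.
The Pigouvian subsidy equals MEB at q*: 2.520 + 1.600×63.9496 = 104.8394.

subsidy = $104.839 per unit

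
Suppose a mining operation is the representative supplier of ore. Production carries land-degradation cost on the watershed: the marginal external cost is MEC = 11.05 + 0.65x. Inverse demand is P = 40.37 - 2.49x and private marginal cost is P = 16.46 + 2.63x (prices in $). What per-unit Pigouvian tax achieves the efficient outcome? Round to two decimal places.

tax = $12.50 per unit

Social marginal cost = private MC + MEC = 27.51 + 3.28x.
Set SMC = demand: 27.51 + 3.28x = 40.37 - 2.49x → x* = 2.2288.
The Pigouvian tax equals MEC at x*: 11.05 + 0.65×2.2288 = 12.4987.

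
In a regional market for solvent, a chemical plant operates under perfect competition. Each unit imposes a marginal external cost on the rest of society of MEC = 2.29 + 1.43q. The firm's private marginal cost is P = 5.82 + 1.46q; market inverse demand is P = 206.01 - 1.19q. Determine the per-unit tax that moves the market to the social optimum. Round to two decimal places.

Social marginal cost = private MC + MEC = 8.11 + 2.89q.
Set SMC = demand: 8.11 + 2.89q = 206.01 - 1.19q → q* = 48.5049.
The Pigouvian tax equals MEC at q*: 2.29 + 1.43×48.5049 = 71.6520.

tax = 71.65 per unit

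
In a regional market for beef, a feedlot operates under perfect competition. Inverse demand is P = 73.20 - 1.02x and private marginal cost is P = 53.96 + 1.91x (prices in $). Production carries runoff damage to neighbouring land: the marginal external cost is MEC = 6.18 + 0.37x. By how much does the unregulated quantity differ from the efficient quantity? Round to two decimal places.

Market equilibrium (private): 53.96 + 1.91x = 73.20 - 1.02x → x_m = 6.5666.
Social marginal cost = private MC + MEC = 60.14 + 2.28x.
Set SMC = demand: 60.14 + 2.28x = 73.20 - 1.02x → x* = 3.9576.
Gap = |6.5666 − 3.9576| = 2.6090.

2.61 units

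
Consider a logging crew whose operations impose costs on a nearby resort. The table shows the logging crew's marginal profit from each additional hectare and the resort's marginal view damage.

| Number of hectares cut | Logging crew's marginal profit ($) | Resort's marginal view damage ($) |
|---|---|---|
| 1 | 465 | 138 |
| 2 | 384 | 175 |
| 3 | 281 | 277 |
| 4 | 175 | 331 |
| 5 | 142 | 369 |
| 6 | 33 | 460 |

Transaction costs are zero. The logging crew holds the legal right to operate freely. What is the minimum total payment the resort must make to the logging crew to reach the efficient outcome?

$350

Left alone the logging crew would choose level 6 (marginal profit stays positive).
Efficient level: k* = 3 (marginal profit ≥ marginal view damage through 3).
The resort must at least cover the logging crew's forgone profit from cutting 6→3: 175 + 142 + 33 = 350.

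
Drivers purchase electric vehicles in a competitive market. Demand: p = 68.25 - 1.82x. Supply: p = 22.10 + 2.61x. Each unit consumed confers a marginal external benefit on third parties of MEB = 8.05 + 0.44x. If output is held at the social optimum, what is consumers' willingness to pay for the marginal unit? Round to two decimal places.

P = 43.53

Social marginal benefit = demand + MEB = 76.30 - 1.38x.
Set SMB = MC: 76.30 - 1.38x = 22.10 + 2.61x → x* = 13.5840.
Consumer price on the demand curve at x*: 68.25 − 1.82×13.5840 = 43.5271.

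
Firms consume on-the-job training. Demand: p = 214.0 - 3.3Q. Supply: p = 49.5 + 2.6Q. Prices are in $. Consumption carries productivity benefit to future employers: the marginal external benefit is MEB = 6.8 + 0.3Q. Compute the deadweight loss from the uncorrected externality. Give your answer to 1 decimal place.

Market equilibrium (private): 49.5 + 2.6Q = 214.0 - 3.3Q → Q_m = 27.8814.
Social marginal benefit = demand + MEB = 220.8 - 3.0Q.
Set SMB = MC: 220.8 - 3.0Q = 49.5 + 2.6Q → Q* = 30.5893.
Between Q* and Q_m the wedge SMB − MC runs linearly from 0 to MEB(Q_m), so the loss is a triangle.
DWL = ½ × 2.7079 × 15.1644 = 20.5318.

DWL = $20.5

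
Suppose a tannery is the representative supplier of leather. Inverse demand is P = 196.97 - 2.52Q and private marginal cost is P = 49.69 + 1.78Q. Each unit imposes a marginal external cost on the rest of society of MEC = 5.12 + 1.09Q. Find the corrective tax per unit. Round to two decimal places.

Social marginal cost = private MC + MEC = 54.81 + 2.87Q.
Set SMC = demand: 54.81 + 2.87Q = 196.97 - 2.52Q → Q* = 26.3748.
The Pigouvian tax equals MEC at Q*: 5.12 + 1.09×26.3748 = 33.8685.

tax = 33.87 per unit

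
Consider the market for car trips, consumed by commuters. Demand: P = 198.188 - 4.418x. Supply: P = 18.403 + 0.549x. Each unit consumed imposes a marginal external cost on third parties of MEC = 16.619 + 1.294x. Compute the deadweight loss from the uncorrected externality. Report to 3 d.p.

DWL = 321.572

Market equilibrium (private): 18.403 + 0.549x = 198.188 - 4.418x → x_m = 36.1959.
Social marginal benefit = demand − MEC = 181.569 - 5.712x.
Set SMB = MC: 181.569 - 5.712x = 18.403 + 0.549x → x* = 26.0607.
The loss is the area between SMB and MC from x* to x_m; with linear curves that's a triangle of height MEC(x_m).
DWL = ½ × 10.1352 × 63.4565 = 321.5722.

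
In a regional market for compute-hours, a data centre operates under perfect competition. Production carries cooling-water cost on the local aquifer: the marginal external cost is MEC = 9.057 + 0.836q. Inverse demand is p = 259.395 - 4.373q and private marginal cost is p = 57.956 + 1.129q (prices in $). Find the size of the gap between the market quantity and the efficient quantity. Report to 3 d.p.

Market equilibrium (private): 57.956 + 1.129q = 259.395 - 4.373q → q_m = 36.6120.
Social marginal cost = private MC + MEC = 67.013 + 1.965q.
Set SMC = demand: 67.013 + 1.965q = 259.395 - 4.373q → q* = 30.3537.
Gap = |36.6120 − 30.3537| = 6.2583.

6.258 units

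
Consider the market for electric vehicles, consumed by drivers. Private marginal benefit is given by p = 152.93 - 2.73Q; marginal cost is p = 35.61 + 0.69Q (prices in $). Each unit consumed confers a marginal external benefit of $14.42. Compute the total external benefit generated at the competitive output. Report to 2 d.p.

Market equilibrium (private): 35.61 + 0.69Q = 152.93 - 2.73Q → Q_m = 34.3041.
Total external benefit = MEB × Q_m = 14.42 × 34.3041 = 494.6651.

$494.67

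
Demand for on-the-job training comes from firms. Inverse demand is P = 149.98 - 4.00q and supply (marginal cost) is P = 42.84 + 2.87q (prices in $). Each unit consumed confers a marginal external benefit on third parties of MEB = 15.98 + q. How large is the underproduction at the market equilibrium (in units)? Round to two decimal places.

Market equilibrium (private): 42.84 + 2.87q = 149.98 - 4.00q → q_m = 15.5953.
Social marginal benefit = demand + MEB = 165.96 - 3.00q.
Set SMB = MC: 165.96 - 3.00q = 42.84 + 2.87q → q* = 20.9744.
Gap = |15.5953 − 20.9744| = 5.3791.

5.38 units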